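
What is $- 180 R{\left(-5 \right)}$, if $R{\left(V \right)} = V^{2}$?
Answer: $-4500$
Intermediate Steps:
$- 180 R{\left(-5 \right)} = - 180 \left(-5\right)^{2} = \left(-180\right) 25 = -4500$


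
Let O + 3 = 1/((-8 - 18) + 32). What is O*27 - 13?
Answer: -179/2 ≈ -89.500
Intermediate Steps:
O = -17/6 (O = -3 + 1/((-8 - 18) + 32) = -3 + 1/(-26 + 32) = -3 + 1/6 = -17/6 ≈ -2.8333)
O*27 - 13 = -17/6*27 - 13 = -153/2 - 13 = -179/2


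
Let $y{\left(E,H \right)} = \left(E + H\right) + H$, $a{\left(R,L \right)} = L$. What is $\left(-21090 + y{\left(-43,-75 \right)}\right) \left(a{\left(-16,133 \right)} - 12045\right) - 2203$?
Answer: $253520893$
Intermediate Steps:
$y{\left(E,H \right)} = E + 2 H$
$\left(-21090 + y{\left(-43,-75 \right)}\right) \left(a{\left(-16,133 \right)} - 12045\right) - 2203 = \left(-21090 + \left(-43 + 2 \left(-75\right)\right)\right) \left(133 - 12045\right) - 2203 = \left(-21090 - 193\right) \left(-11912\right) - 2203 = \left(-21283\right) \left(-11912\right) - 2203 = 253523096 - 2203 = 253520893$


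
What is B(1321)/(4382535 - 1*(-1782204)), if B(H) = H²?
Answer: 1745041/6164739 ≈ 0.28307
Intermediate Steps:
B(1321)/(4382535 - 1*(-1782204)) = 1321²/(4382535 - 1*(-1782204)) = 1745041/(4382535 + 1782204) = 1745041/6164739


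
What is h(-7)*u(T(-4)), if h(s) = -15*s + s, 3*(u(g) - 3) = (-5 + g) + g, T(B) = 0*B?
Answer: 392/3 ≈ 130.67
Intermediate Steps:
T(B) = 0
u(g) = 4/3 + 2*g/3 (u(g) = 3 + ((-5 + g) + g)/3 = 3 + (-5 + 2*g)/3 = 3 + (-5/3 + 2*g/3) = 4/3 + 2*g/3)
h(s) = -14*s
h(-7)*u(T(-4)) = (-14*(-7))*(4/3 + (⅔)*0) = 98*(4/3 + 0) = 98*(4/3) = 392/3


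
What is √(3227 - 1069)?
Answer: √2158 ≈ 46.454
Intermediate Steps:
√(3227 - 1069) = √2158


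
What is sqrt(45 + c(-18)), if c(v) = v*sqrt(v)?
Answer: 3*sqrt(5 - 6*I*sqrt(2)) ≈ 8.1743 - 4.6712*I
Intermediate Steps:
c(v) = v**(3/2)
sqrt(45 + c(-18)) = sqrt(45 + (-18)**(3/2)) = sqrt(45 - 54*I*sqrt(2))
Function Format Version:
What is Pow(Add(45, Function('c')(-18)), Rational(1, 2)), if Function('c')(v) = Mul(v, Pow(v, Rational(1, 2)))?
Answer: Mul(3, Pow(Add(5, Mul(-6, I, Pow(2, Rational(1, 2)))), Rational(1, 2))) ≈ Add(8.1743, Mul(-4.6712, I))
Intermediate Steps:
Function('c')(v) = Pow(v, Rational(3, 2))
Pow(Add(45, Function('c')(-18)), Rational(1, 2)) = Pow(Add(45, Pow(-18, Rational(3, 2))), Rational(1, 2)) = Pow(Add(45, Mul(-54, I, Pow(2, Rational(1, 2)))), Rational(1, 2))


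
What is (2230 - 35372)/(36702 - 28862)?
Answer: -16571/3920 ≈ -4.2273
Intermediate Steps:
(2230 - 35372)/(36702 - 28862) = -33142/7840 = -33142*1/7840 = -16571/3920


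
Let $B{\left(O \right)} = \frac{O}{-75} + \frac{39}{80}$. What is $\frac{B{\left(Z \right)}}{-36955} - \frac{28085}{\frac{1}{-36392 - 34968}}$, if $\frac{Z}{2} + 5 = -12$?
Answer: $\frac{88875840777598871}{44346000} \approx 2.0041 \cdot 10^{9}$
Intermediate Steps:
$Z = -34$ ($Z = -10 + 2 \left(-12\right) = -10 - 24 = -34$)
$B{\left(O \right)} = \frac{39}{80} - \frac{O}{75}$ ($B{\left(O \right)} = O \left(- \frac{1}{75}\right) + 39 \cdot \frac{1}{80} = - \frac{O}{75} + \frac{39}{80} = \frac{39}{80} - \frac{O}{75}$)
$\frac{B{\left(Z \right)}}{-36955} - \frac{28085}{\frac{1}{-36392 - 34968}} = \frac{\frac{39}{80} - - \frac{34}{75}}{-36955} - \frac{28085}{\frac{1}{-36392 - 34968}} = \left(\frac{39}{80} + \frac{34}{75}\right) \left(- \frac{1}{36955}\right) - \frac{28085}{\frac{1}{-71360}} = \frac{1129}{1200} \left(- \frac{1}{36955}\right) - \frac{28085}{- \frac{1}{71360}} = - \frac{1129}{44346000} - -2004145600 = - \frac{1129}{44346000} + 2004145600 = \frac{88875840777598871}{44346000}$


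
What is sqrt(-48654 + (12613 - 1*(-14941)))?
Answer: 10*I*sqrt(211) ≈ 145.26*I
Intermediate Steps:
sqrt(-48654 + (12613 - 1*(-14941))) = sqrt(-48654 + (12613 + 14941)) = sqrt(-48654 + 27554) = sqrt(-21100) = 10*I*sqrt(211)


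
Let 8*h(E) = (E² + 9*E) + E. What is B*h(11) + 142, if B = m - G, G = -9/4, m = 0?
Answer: 6623/32 ≈ 206.97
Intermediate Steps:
G = -9/4 (G = -9*¼ = -9/4 ≈ -2.2500)
h(E) = E²/8 + 5*E/4 (h(E) = ((E² + 9*E) + E)/8 = (E² + 10*E)/8 = E²/8 + 5*E/4)
B = 9/4 (B = 0 - 1*(-9/4) = 0 + 9/4 = 9/4 ≈ 2.2500)
B*h(11) + 142 = 9*((⅛)*11*(10 + 11))/4 + 142 = 9*((⅛)*11*21)/4 + 142 = (9/4)*(231/8) + 142 = 2079/32 + 142 = 6623/32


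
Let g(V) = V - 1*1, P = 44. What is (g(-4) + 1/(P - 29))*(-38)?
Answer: 2812/15 ≈ 187.47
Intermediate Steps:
g(V) = -1 + V (g(V) = V - 1 = -1 + V)
(g(-4) + 1/(P - 29))*(-38) = ((-1 - 4) + 1/(44 - 29))*(-38) = (-5 + 1/15)*(-38) = -74/15*(-38) = 2812/15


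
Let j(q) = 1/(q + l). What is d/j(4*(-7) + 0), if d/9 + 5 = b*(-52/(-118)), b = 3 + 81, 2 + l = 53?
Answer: 391023/59 ≈ 6627.5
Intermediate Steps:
l = 51 (l = -2 + 53 = 51)
j(q) = 1/(51 + q) (j(q) = 1/(q + 51) = 1/(51 + q))
b = 84
d = 17001/59 (d = -45 + 9*(84*(-52/(-118))) = -45 + 9*(84*(-52*(-1/118))) = -45 + 9*(84*(26/59)) = -45 + 9*(2184/59) = -45 + 19656/59 = 17001/59 ≈ 288.15)
d/j(4*(-7) + 0) = 17001/(59*(1/(51 + (4*(-7) + 0)))) = 17001/(59*(1/(51 + (-28 + 0)))) = 17001/(59*(1/(51 - 28))) = 17001/(59*(1/23)) = (17001/59)*23 = 391023/59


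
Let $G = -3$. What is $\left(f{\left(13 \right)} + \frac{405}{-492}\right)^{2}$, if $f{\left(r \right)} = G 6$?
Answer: $\frac{9529569}{26896} \approx 354.31$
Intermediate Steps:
$f{\left(r \right)} = -18$ ($f{\left(r \right)} = \left(-3\right) 6 = -18$)
$\left(f{\left(13 \right)} + \frac{405}{-492}\right)^{2} = \left(-18 + \frac{405}{-492}\right)^{2} = \left(-18 + 405 \left(- \frac{1}{492}\right)\right)^{2} = \left(-18 - \frac{135}{164}\right)^{2} = \left(- \frac{3087}{164}\right)^{2} = \frac{9529569}{26896}$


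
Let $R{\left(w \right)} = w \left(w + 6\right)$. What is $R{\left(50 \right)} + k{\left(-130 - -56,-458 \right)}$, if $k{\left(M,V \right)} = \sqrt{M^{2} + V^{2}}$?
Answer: $2800 + 2 \sqrt{53810} \approx 3263.9$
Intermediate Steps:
$R{\left(w \right)} = w \left(6 + w\right)$
$R{\left(50 \right)} + k{\left(-130 - -56,-458 \right)} = 50 \left(6 + 50\right) + \sqrt{\left(-130 - -56\right)^{2} + \left(-458\right)^{2}} = 50 \cdot 56 + \sqrt{\left(-130 + 56\right)^{2} + 209764} = 2800 + \sqrt{\left(-74\right)^{2} + 209764} = 2800 + \sqrt{5476 + 209764} = 2800 + \sqrt{215240} = 2800 + 2 \sqrt{53810}$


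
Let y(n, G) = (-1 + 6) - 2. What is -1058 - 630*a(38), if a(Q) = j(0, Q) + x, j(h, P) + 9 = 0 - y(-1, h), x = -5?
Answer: 9652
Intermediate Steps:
y(n, G) = 3 (y(n, G) = 5 - 2 = 3)
j(h, P) = -12 (j(h, P) = -9 + (0 - 1*3) = -9 + (0 - 3) = -9 - 3 = -12)
a(Q) = -17 (a(Q) = -12 - 5 = -17)
-1058 - 630*a(38) = -1058 - 630*(-17) = -1058 + 10710 = 9652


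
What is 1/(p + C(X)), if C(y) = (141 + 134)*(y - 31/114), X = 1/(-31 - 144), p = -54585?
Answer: -798/43619759 ≈ -1.8294e-5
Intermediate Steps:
X = -1/175 (X = 1/(-175) = -1/175 ≈ -0.0057143)
C(y) = -8525/114 + 275*y (C(y) = 275*(y - 31*1/114) = 275*(y - 31/114) = 275*(-31/114 + y) = -8525/114 + 275*y)
1/(p + C(X)) = 1/(-54585 + (-8525/114 + 275*(-1/175))) = 1/(-54585 + (-8525/114 - 11/7)) = 1/(-54585 - 60929/798) = 1/(-43619759/798) = -798/43619759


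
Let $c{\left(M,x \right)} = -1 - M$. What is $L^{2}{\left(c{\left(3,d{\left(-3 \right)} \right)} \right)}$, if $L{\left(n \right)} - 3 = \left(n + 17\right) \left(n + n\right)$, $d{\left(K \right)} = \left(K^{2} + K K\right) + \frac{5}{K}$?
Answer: $10201$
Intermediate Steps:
$d{\left(K \right)} = 2 K^{2} + \frac{5}{K}$ ($d{\left(K \right)} = \left(K^{2} + K^{2}\right) + \frac{5}{K} = 2 K^{2} + \frac{5}{K}$)
$L{\left(n \right)} = 3 + 2 n \left(17 + n\right)$ ($L{\left(n \right)} = 3 + \left(n + 17\right) \left(n + n\right) = 3 + \left(17 + n\right) 2 n = 3 + 2 n \left(17 + n\right)$)
$L^{2}{\left(c{\left(3,d{\left(-3 \right)} \right)} \right)} = \left(3 + 2 \left(-1 - 3\right)^{2} + 34 \left(-1 - 3\right)\right)^{2} = \left(3 + 2 \left(-4\right)^{2} + 34 \left(-4\right)\right)^{2} = \left(3 + 2 \cdot 16 - 136\right)^{2} = \left(3 + 32 - 136\right)^{2} = \left(-101\right)^{2} = 10201$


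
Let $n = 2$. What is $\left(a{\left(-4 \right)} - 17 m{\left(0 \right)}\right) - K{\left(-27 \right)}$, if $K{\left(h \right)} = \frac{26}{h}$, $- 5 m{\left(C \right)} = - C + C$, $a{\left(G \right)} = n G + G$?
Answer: $- \frac{298}{27} \approx -11.037$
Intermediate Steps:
$a{\left(G \right)} = 3 G$ ($a{\left(G \right)} = 2 G + G = 3 G$)
$m{\left(C \right)} = 0$ ($m{\left(C \right)} = - \frac{- C + C}{5} = \left(- \frac{1}{5}\right) 0 = 0$)
$\left(a{\left(-4 \right)} - 17 m{\left(0 \right)}\right) - K{\left(-27 \right)} = \left(3 \left(-4\right) - 0\right) - \frac{26}{-27} = \left(-12 + 0\right) - 26 \left(- \frac{1}{27}\right) = -12 - - \frac{26}{27} = -12 + \frac{26}{27} = - \frac{298}{27}$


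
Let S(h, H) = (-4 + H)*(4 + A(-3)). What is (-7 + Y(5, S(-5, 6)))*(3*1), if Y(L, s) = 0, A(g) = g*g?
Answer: -21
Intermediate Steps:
A(g) = g²
S(h, H) = -52 + 13*H (S(h, H) = (-4 + H)*(4 + (-3)²) = (-4 + H)*(4 + 9) = (-4 + H)*13 = -52 + 13*H)
(-7 + Y(5, S(-5, 6)))*(3*1) = (-7 + 0)*(3*1) = -7*3 = -21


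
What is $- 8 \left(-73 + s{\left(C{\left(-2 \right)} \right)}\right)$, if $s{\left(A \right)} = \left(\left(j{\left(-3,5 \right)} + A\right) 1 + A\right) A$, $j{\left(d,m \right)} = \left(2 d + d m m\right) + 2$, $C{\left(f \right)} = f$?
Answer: $-744$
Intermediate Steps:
$j{\left(d,m \right)} = 2 + 2 d + d m^{2}$ ($j{\left(d,m \right)} = \left(2 d + d m^{2}\right) + 2 = 2 + 2 d + d m^{2}$)
$s{\left(A \right)} = A \left(-79 + 2 A\right)$ ($s{\left(A \right)} = \left(\left(\left(2 + 2 \left(-3\right) - 3 \cdot 5^{2}\right) + A\right) 1 + A\right) A = \left(\left(\left(2 - 6 - 75\right) + A\right) 1 + A\right) A = \left(\left(-79 + A\right) 1 + A\right) A = \left(\left(-79 + A\right) + A\right) A = \left(-79 + 2 A\right) A = A \left(-79 + 2 A\right)$)
$- 8 \left(-73 + s{\left(C{\left(-2 \right)} \right)}\right) = - 8 \left(-73 - 2 \left(-79 + 2 \left(-2\right)\right)\right) = - 8 \left(-73 - 2 \left(-79 - 4\right)\right) = - 8 \left(-73 - -166\right) = - 8 \left(-73 + 166\right) = \left(-8\right) 93 = -744$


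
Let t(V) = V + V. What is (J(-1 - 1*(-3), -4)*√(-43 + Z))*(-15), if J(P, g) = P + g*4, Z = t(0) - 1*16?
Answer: 210*I*√59 ≈ 1613.0*I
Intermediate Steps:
t(V) = 2*V
Z = -16 (Z = 2*0 - 1*16 = 0 - 16 = -16)
J(P, g) = P + 4*g
(J(-1 - 1*(-3), -4)*√(-43 + Z))*(-15) = (((-1 - 1*(-3)) + 4*(-4))*√(-43 - 16))*(-15) = (((-1 + 3) - 16)*√(-59))*(-15) = ((2 - 16)*(I*√59))*(-15) = -14*I*√59*(-15) = 210*I*√59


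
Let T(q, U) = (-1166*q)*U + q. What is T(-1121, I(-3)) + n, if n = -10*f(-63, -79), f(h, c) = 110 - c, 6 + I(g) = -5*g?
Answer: 11760763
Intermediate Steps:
I(g) = -6 - 5*g
T(q, U) = q - 1166*U*q (T(q, U) = -1166*U*q + q = q - 1166*U*q)
n = -1890 (n = -10*(110 - 1*(-79)) = -10*(110 + 79) = -10*189 = -1890)
T(-1121, I(-3)) + n = -1121*(1 - 1166*(-6 - 5*(-3))) - 1890 = -1121*(1 - 1166*(-6 + 15)) - 1890 = -1121*(1 - 1166*9) - 1890 = -1121*(1 - 10494) - 1890 = -1121*(-10493) - 1890 = 11762653 - 1890 = 11760763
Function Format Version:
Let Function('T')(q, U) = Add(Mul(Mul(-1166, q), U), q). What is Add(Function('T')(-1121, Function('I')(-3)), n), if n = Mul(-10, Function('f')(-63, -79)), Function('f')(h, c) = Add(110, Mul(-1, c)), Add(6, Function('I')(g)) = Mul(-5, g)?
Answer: 11760763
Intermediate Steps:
Function('I')(g) = Add(-6, Mul(-5, g))
Function('T')(q, U) = Add(q, Mul(-1166, U, q)) (Function('T')(q, U) = Add(Mul(-1166, U, q), q) = Add(q, Mul(-1166, U, q)))
n = -1890 (n = Mul(-10, Add(110, Mul(-1, -79))) = Mul(-10, Add(110, 79)) = Mul(-10, 189) = -1890)
Add(Function('T')(-1121, Function('I')(-3)), n) = Add(Mul(-1121, Add(1, Mul(-1166, Add(-6, Mul(-5, -3))))), -1890) = Add(Mul(-1121, Add(1, Mul(-1166, Add(-6, 15)))), -1890) = Add(Mul(-1121, Add(1, Mul(-1166, 9))), -1890) = Add(Mul(-1121, Add(1, -10494)), -1890) = Add(Mul(-1121, -10493), -1890) = Add(11762653, -1890) = 11760763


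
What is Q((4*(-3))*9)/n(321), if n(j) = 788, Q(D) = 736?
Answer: 184/197 ≈ 0.93401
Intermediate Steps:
Q((4*(-3))*9)/n(321) = 736/788 = 736*(1/788) = 184/197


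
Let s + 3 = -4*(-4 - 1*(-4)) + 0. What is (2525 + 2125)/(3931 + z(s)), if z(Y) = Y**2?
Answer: 465/394 ≈ 1.1802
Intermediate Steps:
s = -3 (s = -3 + (-4*(-4 - 1*(-4)) + 0) = -3 + (-4*(-4 + 4) + 0) = -3 + (-4*0 + 0) = -3 + (0 + 0) = -3 + 0 = -3)
(2525 + 2125)/(3931 + z(s)) = (2525 + 2125)/(3931 + (-3)**2) = 4650/(3931 + 9) = 4650/3940 = 4650*(1/3940) = 465/394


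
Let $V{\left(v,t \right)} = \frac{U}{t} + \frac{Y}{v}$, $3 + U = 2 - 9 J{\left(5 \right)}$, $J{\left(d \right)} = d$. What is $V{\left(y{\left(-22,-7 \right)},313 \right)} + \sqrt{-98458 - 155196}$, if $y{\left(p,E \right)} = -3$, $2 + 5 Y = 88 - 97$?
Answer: $\frac{2753}{4695} + i \sqrt{253654} \approx 0.58637 + 503.64 i$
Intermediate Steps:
$Y = - \frac{11}{5}$ ($Y = - \frac{2}{5} + \frac{88 - 97}{5} = - \frac{2}{5} + \frac{1}{5} \left(-9\right) = - \frac{2}{5} - \frac{9}{5} = - \frac{11}{5} \approx -2.2$)
$U = -46$ ($U = -3 + \left(2 - 45\right) = -3 - 43 = -46$)
$V{\left(v,t \right)} = - \frac{46}{t} - \frac{11}{5 v}$
$V{\left(y{\left(-22,-7 \right)},313 \right)} + \sqrt{-98458 - 155196} = \left(- \frac{46}{313} - \frac{11}{5 \left(-3\right)}\right) + \sqrt{-98458 - 155196} = \left(\left(-46\right) \frac{1}{313} - - \frac{11}{15}\right) + \sqrt{-253654} = \left(- \frac{46}{313} + \frac{11}{15}\right) + i \sqrt{253654} = \frac{2753}{4695} + i \sqrt{253654}$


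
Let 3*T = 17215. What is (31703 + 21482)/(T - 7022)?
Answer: -159555/3851 ≈ -41.432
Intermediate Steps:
T = 17215/3 (T = (1/3)*17215 = 17215/3 ≈ 5738.3)
(31703 + 21482)/(T - 7022) = (31703 + 21482)/(17215/3 - 7022) = 53185/(-3851/3) = 53185*(-3/3851) = -159555/3851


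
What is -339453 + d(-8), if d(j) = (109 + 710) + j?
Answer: -338642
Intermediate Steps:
d(j) = 819 + j
-339453 + d(-8) = -339453 + (819 - 8) = -339453 + 811 = -338642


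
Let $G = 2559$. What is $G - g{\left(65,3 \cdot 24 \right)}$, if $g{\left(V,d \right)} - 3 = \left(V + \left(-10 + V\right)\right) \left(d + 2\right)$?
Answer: $-6324$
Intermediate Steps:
$g{\left(V,d \right)} = 3 + \left(-10 + 2 V\right) \left(2 + d\right)$ ($g{\left(V,d \right)} = 3 + \left(V + \left(-10 + V\right)\right) \left(d + 2\right) = 3 + \left(-10 + 2 V\right) \left(2 + d\right)$)
$G - g{\left(65,3 \cdot 24 \right)} = 2559 - \left(-17 - 10 \cdot 3 \cdot 24 + 4 \cdot 65 + 2 \cdot 65 \cdot 3 \cdot 24\right) = 2559 - \left(-17 - 720 + 260 + 2 \cdot 65 \cdot 72\right) = 2559 - \left(-17 - 720 + 260 + 9360\right) = 2559 - 8883 = -6324$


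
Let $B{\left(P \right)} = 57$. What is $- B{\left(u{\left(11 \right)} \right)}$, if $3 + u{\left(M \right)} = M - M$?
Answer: $-57$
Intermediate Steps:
$u{\left(M \right)} = -3$ ($u{\left(M \right)} = -3 + \left(M - M\right) = -3 + 0 = -3$)
$- B{\left(u{\left(11 \right)} \right)} = \left(-1\right) 57 = -57$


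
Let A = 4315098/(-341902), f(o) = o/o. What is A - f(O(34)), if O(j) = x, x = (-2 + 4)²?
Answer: -2328500/170951 ≈ -13.621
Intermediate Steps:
x = 4 (x = 2² = 4)
O(j) = 4
f(o) = 1
A = -2157549/170951 (A = 4315098*(-1/341902) = -2157549/170951 ≈ -12.621)
A - f(O(34)) = -2157549/170951 - 1*1 = -2157549/170951 - 1 = -2328500/170951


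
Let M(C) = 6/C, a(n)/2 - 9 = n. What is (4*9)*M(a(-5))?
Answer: 27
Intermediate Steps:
a(n) = 18 + 2*n
(4*9)*M(a(-5)) = (4*9)*(6/(18 + 2*(-5))) = 36*(6/(18 - 10)) = 36*(6/8) = 36*(6*(⅛)) = 36*(¾) = 27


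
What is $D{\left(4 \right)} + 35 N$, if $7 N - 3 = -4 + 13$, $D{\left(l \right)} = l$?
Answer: $64$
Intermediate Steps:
$N = \frac{12}{7}$ ($N = \frac{3}{7} + \frac{-4 + 13}{7} = \frac{3}{7} + \frac{1}{7} \cdot 9 = \frac{3}{7} + \frac{9}{7} = \frac{12}{7} \approx 1.7143$)
$D{\left(4 \right)} + 35 N = 4 + 35 \cdot \frac{12}{7} = 4 + 60 = 64$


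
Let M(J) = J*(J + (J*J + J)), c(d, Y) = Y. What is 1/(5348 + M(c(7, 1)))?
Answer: 1/5351 ≈ 0.00018688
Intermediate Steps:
M(J) = J*(J**2 + 2*J) (M(J) = J*(J + (J**2 + J)) = J*(J + (J + J**2)) = J*(J**2 + 2*J))
1/(5348 + M(c(7, 1))) = 1/(5348 + 1**2*(2 + 1)) = 1/(5348 + 1*3) = 1/(5348 + 3) = 1/5351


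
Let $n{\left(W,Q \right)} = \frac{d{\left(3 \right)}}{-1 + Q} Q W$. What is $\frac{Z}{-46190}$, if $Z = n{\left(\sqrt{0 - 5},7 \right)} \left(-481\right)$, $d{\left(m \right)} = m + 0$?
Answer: $\frac{3367 i \sqrt{5}}{92380} \approx 0.081499 i$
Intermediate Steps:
$d{\left(m \right)} = m$
$n{\left(W,Q \right)} = \frac{3 Q W}{-1 + Q}$ ($n{\left(W,Q \right)} = \frac{3}{-1 + Q} Q W = \frac{3 Q W}{-1 + Q}$)
$Z = - \frac{3367 i \sqrt{5}}{2}$ ($Z = 3 \cdot 7 \sqrt{0 - 5} \frac{1}{-1 + 7} \left(-481\right) = 3 \cdot 7 \sqrt{-5} \cdot \frac{1}{6} \left(-481\right) = 3 \cdot 7 i \sqrt{5} \cdot \frac{1}{6} \left(-481\right) = \frac{7 i \sqrt{5}}{2} \left(-481\right) = - \frac{3367 i \sqrt{5}}{2} \approx - 3764.4 i$)
$\frac{Z}{-46190} = \frac{\left(- \frac{3367}{2}\right) i \sqrt{5}}{-46190} = - \frac{3367 i \sqrt{5}}{2} \left(- \frac{1}{46190}\right) = \frac{3367 i \sqrt{5}}{92380}$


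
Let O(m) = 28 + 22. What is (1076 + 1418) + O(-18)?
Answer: 2544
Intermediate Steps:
O(m) = 50
(1076 + 1418) + O(-18) = (1076 + 1418) + 50 = 2494 + 50 = 2544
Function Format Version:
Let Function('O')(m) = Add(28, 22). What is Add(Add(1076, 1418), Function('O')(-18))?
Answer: 2544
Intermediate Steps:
Function('O')(m) = 50
Add(Add(1076, 1418), Function('O')(-18)) = Add(Add(1076, 1418), 50) = Add(2494, 50) = 2544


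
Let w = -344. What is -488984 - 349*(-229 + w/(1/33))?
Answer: 3552785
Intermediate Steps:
-488984 - 349*(-229 + w/(1/33)) = -488984 - 349*(-229 - 344/(1/33)) = -488984 - 349*(-229 - 344/1/33) = -488984 - 349*(-229 - 344*33) = -488984 - 349*(-229 - 11352) = -488984 - 349*(-11581) = -488984 - 1*(-4041769) = -488984 + 4041769 = 3552785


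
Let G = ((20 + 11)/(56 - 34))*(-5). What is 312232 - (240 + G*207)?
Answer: 6895909/22 ≈ 3.1345e+5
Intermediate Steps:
G = -155/22 (G = (31/22)*(-5) = -155/22 ≈ -7.0455)
312232 - (240 + G*207) = 312232 - (240 - 155/22*207) = 312232 - (240 - 32085/22) = 312232 - 1*(-26805/22) = 312232 + 26805/22 = 6895909/22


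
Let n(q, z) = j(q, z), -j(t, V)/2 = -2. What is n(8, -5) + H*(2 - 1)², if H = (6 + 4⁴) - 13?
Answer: 253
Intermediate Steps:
j(t, V) = 4 (j(t, V) = -2*(-2) = 4)
H = 249 (H = (6 + 256) - 13 = 262 - 13 = 249)
n(q, z) = 4
n(8, -5) + H*(2 - 1)² = 4 + 249*(2 - 1)² = 4 + 249*1² = 4 + 249*1 = 4 + 249 = 253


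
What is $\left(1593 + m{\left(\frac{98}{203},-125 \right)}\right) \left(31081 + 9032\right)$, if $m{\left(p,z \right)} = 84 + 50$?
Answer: $69275151$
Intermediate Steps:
$m{\left(p,z \right)} = 134$
$\left(1593 + m{\left(\frac{98}{203},-125 \right)}\right) \left(31081 + 9032\right) = \left(1593 + 134\right) \left(31081 + 9032\right) = 1727 \cdot 40113 = 69275151$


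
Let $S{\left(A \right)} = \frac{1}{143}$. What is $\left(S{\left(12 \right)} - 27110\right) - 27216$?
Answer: $- \frac{7768617}{143} \approx -54326.0$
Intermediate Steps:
$S{\left(A \right)} = \frac{1}{143}$
$\left(S{\left(12 \right)} - 27110\right) - 27216 = \left(\frac{1}{143} - 27110\right) - 27216 = - \frac{3876729}{143} - 27216 = - \frac{7768617}{143}$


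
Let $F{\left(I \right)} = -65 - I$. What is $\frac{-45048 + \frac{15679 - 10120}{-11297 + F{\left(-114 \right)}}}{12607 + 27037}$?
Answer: $- \frac{46064133}{40537792} \approx -1.1363$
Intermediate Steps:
$\frac{-45048 + \frac{15679 - 10120}{-11297 + F{\left(-114 \right)}}}{12607 + 27037} = \frac{-45048 + \frac{15679 - 10120}{-11297 - -49}}{12607 + 27037} = \frac{-45048 + \frac{15679 - 10120}{-11297 + \left(-65 + 114\right)}}{39644} = \left(-45048 + \frac{5559}{-11297 + 49}\right) \frac{1}{39644} = \left(-45048 + \frac{5559}{-11248}\right) \frac{1}{39644} = \left(-45048 + 5559 \left(- \frac{1}{11248}\right)\right) \frac{1}{39644} = \left(-45048 - \frac{5559}{11248}\right) \frac{1}{39644} = \left(- \frac{506705463}{11248}\right) \frac{1}{39644} = - \frac{46064133}{40537792}$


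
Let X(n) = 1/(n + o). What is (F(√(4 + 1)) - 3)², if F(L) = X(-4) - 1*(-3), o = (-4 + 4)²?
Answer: 1/16 ≈ 0.062500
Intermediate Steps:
o = 0 (o = 0² = 0)
X(n) = 1/n (X(n) = 1/(n + 0) = 1/n)
F(L) = 11/4 (F(L) = 1/(-4) - 1*(-3) = -¼ + 3 = 11/4)
(F(√(4 + 1)) - 3)² = (11/4 - 3)² = (-¼)² = 1/16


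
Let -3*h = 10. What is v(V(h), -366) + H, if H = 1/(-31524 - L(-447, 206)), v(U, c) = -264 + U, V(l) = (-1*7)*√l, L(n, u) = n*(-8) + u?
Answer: -9320785/35306 - 7*I*√30/3 ≈ -264.0 - 12.78*I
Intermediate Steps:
h = -10/3 (h = -⅓*10 = -10/3 ≈ -3.3333)
L(n, u) = u - 8*n (L(n, u) = -8*n + u = u - 8*n)
V(l) = -7*√l
H = -1/35306 (H = 1/(-31524 - (206 - 8*(-447))) = 1/(-31524 - (206 + 3576)) = 1/(-31524 - 1*3782) = 1/(-31524 - 3782) = 1/(-35306) = -1/35306 ≈ -2.8324e-5)
v(V(h), -366) + H = (-264 - 7*I*√30/3) - 1/35306 = -9320785/35306 - 7*I*√30/3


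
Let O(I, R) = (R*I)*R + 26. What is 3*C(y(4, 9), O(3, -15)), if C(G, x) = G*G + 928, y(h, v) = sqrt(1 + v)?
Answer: 2814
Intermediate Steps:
O(I, R) = 26 + I*R**2 (O(I, R) = (I*R)*R + 26 = I*R**2 + 26 = 26 + I*R**2)
C(G, x) = 928 + G**2 (C(G, x) = G**2 + 928 = 928 + G**2)
3*C(y(4, 9), O(3, -15)) = 3*(928 + (sqrt(1 + 9))**2) = 3*(928 + (sqrt(10))**2) = 3*(928 + 10) = 3*938 = 2814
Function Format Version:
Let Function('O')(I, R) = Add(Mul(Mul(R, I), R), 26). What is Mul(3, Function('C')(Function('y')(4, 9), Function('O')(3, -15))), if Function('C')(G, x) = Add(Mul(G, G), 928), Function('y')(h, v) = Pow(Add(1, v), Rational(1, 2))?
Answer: 2814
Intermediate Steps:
Function('O')(I, R) = Add(26, Mul(I, Pow(R, 2))) (Function('O')(I, R) = Add(Mul(Mul(I, R), R), 26) = Add(Mul(I, Pow(R, 2)), 26) = Add(26, Mul(I, Pow(R, 2))))
Function('C')(G, x) = Add(928, Pow(G, 2)) (Function('C')(G, x) = Add(Pow(G, 2), 928) = Add(928, Pow(G, 2)))
Mul(3, Function('C')(Function('y')(4, 9), Function('O')(3, -15))) = Mul(3, Add(928, Pow(Pow(Add(1, 9), Rational(1, 2)), 2))) = Mul(3, Add(928, Pow(Pow(10, Rational(1, 2)), 2))) = Mul(3, Add(928, 10)) = Mul(3, 938) = 2814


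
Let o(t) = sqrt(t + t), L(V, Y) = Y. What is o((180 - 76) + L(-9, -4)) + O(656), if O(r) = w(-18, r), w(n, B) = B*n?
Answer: -11808 + 10*sqrt(2) ≈ -11794.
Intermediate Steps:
o(t) = sqrt(2)*sqrt(t) (o(t) = sqrt(2*t) = sqrt(2)*sqrt(t))
O(r) = -18*r (O(r) = r*(-18) = -18*r)
o((180 - 76) + L(-9, -4)) + O(656) = sqrt(2)*sqrt((180 - 76) - 4) - 18*656 = sqrt(2)*sqrt(104 - 4) - 11808 = sqrt(2)*sqrt(100) - 11808 = sqrt(2)*10 - 11808 = 10*sqrt(2) - 11808 = -11808 + 10*sqrt(2)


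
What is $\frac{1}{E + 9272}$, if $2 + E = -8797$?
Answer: $\frac{1}{473} \approx 0.0021142$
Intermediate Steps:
$E = -8799$ ($E = -2 - 8797 = -8799$)
$\frac{1}{E + 9272} = \frac{1}{-8799 + 9272} = \frac{1}{473}$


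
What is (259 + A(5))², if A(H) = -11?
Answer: 61504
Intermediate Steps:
(259 + A(5))² = (259 - 11)² = 248² = 61504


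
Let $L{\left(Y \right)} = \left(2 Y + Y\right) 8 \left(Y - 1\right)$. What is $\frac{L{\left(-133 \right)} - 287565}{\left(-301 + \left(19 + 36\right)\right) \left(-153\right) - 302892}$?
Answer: $- \frac{46721}{88418} \approx -0.52841$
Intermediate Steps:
$L{\left(Y \right)} = 24 Y \left(-1 + Y\right)$ ($L{\left(Y \right)} = 3 Y 8 \left(Y - 1\right) = 24 Y \left(-1 + Y\right)$)
$\frac{L{\left(-133 \right)} - 287565}{\left(-301 + \left(19 + 36\right)\right) \left(-153\right) - 302892} = \frac{24 \left(-133\right) \left(-1 - 133\right) - 287565}{\left(-301 + \left(19 + 36\right)\right) \left(-153\right) - 302892} = \frac{24 \left(-133\right) \left(-134\right) - 287565}{\left(-301 + 55\right) \left(-153\right) - 302892} = \frac{427728 - 287565}{\left(-246\right) \left(-153\right) - 302892} = \frac{140163}{37638 - 302892} = \frac{140163}{-265254} = 140163 \left(- \frac{1}{265254}\right) = - \frac{46721}{88418}$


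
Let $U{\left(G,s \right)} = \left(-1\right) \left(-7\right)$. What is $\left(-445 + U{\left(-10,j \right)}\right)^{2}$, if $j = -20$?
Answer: $191844$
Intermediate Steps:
$U{\left(G,s \right)} = 7$
$\left(-445 + U{\left(-10,j \right)}\right)^{2} = \left(-445 + 7\right)^{2} = \left(-438\right)^{2} = 191844$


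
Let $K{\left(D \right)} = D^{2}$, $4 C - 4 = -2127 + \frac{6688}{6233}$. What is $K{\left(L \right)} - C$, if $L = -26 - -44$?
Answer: $\frac{21303939}{24932} \approx 854.48$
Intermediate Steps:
$L = 18$ ($L = -26 + 44 = 18$)
$C = - \frac{13225971}{24932}$ ($C = 1 + \frac{-2127 + \frac{6688}{6233}}{4} = 1 + \frac{1}{4} \left(- \frac{13250903}{6233}\right) = 1 - \frac{13250903}{24932} = - \frac{13225971}{24932} \approx -530.48$)
$K{\left(L \right)} - C = 18^{2} - - \frac{13225971}{24932} = 324 + \frac{13225971}{24932} = \frac{21303939}{24932}$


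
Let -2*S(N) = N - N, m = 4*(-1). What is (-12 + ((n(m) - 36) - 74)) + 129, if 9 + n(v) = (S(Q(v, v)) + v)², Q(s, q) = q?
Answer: 14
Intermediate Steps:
m = -4
S(N) = 0 (S(N) = -(N - N)/2 = -½*0 = 0)
n(v) = -9 + v² (n(v) = -9 + (0 + v)² = -9 + v²)
(-12 + ((n(m) - 36) - 74)) + 129 = (-12 + (((-9 + (-4)²) - 36) - 74)) + 129 = (-12 + (((-9 + 16) - 36) - 74)) + 129 = (-12 + ((7 - 36) - 74)) + 129 = (-12 + (-29 - 74)) + 129 = (-12 - 103) + 129 = -115 + 129 = 14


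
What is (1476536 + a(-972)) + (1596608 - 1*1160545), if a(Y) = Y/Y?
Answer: 1912600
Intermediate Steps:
a(Y) = 1
(1476536 + a(-972)) + (1596608 - 1*1160545) = (1476536 + 1) + (1596608 - 1*1160545) = 1476537 + (1596608 - 1160545) = 1476537 + 436063 = 1912600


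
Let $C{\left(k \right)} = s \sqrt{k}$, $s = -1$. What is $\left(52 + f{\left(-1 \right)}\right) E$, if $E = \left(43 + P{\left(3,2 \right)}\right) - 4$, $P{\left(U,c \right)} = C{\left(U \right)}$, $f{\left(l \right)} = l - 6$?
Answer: $1755 - 45 \sqrt{3} \approx 1677.1$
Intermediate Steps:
$f{\left(l \right)} = -6 + l$ ($f{\left(l \right)} = l - 6 = -6 + l$)
$C{\left(k \right)} = - \sqrt{k}$
$P{\left(U,c \right)} = - \sqrt{U}$
$E = 39 - \sqrt{3}$ ($E = \left(43 - \sqrt{3}\right) - 4 = 39 - \sqrt{3} \approx 37.268$)
$\left(52 + f{\left(-1 \right)}\right) E = \left(52 - 7\right) \left(39 - \sqrt{3}\right) = 45 \left(39 - \sqrt{3}\right) = 1755 - 45 \sqrt{3}$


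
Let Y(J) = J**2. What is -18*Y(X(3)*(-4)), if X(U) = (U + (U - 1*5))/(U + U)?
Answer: -8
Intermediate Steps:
X(U) = (-5 + 2*U)/(2*U) (X(U) = (U + (U - 5))/((2*U)) = (U + (-5 + U))*(1/(2*U)) = (-5 + 2*U)*(1/(2*U)) = (-5 + 2*U)/(2*U))
-18*Y(X(3)*(-4)) = -18*16*(-5/2 + 3)**2/9 = -18*(((1/3)*(1/2))*(-4))**2 = -18*((1/6)*(-4))**2 = -18*(-2/3)**2 = -18*4/9 = -8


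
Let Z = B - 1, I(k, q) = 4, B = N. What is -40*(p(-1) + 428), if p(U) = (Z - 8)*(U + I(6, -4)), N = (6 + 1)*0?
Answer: -16040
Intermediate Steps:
N = 0 (N = 7*0 = 0)
B = 0
Z = -1 (Z = 0 - 1 = -1)
p(U) = -36 - 9*U (p(U) = (-1 - 8)*(U + 4) = -9*(4 + U) = -36 - 9*U)
-40*(p(-1) + 428) = -40*((-36 - 9*(-1)) + 428) = -40*((-36 + 9) + 428) = -40*(-27 + 428) = -40*401 = -16040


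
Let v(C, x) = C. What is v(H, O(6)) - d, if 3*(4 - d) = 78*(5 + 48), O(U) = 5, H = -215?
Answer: 1159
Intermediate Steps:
d = -1374 (d = 4 - 26*(5 + 48) = 4 - 26*53 = 4 - 1/3*4134 = 4 - 1378 = -1374)
v(H, O(6)) - d = -215 - 1*(-1374) = -215 + 1374 = 1159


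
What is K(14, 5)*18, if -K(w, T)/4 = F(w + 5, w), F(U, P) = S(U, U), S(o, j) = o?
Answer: -1368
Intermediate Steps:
F(U, P) = U
K(w, T) = -20 - 4*w (K(w, T) = -4*(w + 5) = -4*(5 + w) = -20 - 4*w)
K(14, 5)*18 = (-20 - 4*14)*18 = (-20 - 56)*18 = -76*18 = -1368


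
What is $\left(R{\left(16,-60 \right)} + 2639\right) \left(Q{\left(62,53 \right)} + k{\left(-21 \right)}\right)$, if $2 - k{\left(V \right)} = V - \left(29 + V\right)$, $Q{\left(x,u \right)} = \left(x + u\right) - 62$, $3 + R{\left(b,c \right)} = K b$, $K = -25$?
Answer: $187824$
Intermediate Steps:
$R{\left(b,c \right)} = -3 - 25 b$
$Q{\left(x,u \right)} = -62 + u + x$ ($Q{\left(x,u \right)} = \left(u + x\right) - 62 = -62 + u + x$)
$k{\left(V \right)} = 31$ ($k{\left(V \right)} = 2 - \left(V - \left(29 + V\right)\right) = 2 - -29 = 2 + 29 = 31$)
$\left(R{\left(16,-60 \right)} + 2639\right) \left(Q{\left(62,53 \right)} + k{\left(-21 \right)}\right) = \left(\left(-3 - 400\right) + 2639\right) \left(\left(-62 + 53 + 62\right) + 31\right) = \left(\left(-3 - 400\right) + 2639\right) \left(53 + 31\right) = \left(-403 + 2639\right) 84 = 2236 \cdot 84 = 187824$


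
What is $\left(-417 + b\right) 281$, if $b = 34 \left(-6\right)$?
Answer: $-174501$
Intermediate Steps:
$b = -204$
$\left(-417 + b\right) 281 = \left(-417 - 204\right) 281 = \left(-621\right) 281 = -174501$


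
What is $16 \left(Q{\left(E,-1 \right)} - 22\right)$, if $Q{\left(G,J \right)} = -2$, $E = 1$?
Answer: $-384$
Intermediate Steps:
$16 \left(Q{\left(E,-1 \right)} - 22\right) = 16 \left(-2 - 22\right) = 16 \left(-24\right) = -384$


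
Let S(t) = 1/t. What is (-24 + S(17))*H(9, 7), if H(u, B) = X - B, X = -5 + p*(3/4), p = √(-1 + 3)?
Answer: 4884/17 - 1221*√2/68 ≈ 261.90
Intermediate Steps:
p = √2 ≈ 1.4142
X = -5 + 3*√2/4 (X = -5 + √2*(3/4) = -5 + √2*(3*(¼)) = -5 + √2*(¾) = -5 + 3*√2/4 ≈ -3.9393)
H(u, B) = -5 - B + 3*√2/4 (H(u, B) = (-5 + 3*√2/4) - B = -5 - B + 3*√2/4)
(-24 + S(17))*H(9, 7) = (-24 + 1/17)*(-5 - 1*7 + 3*√2/4) = (-24 + 1/17)*(-5 - 7 + 3*√2/4) = -407*(-12 + 3*√2/4)/17 = 4884/17 - 1221*√2/68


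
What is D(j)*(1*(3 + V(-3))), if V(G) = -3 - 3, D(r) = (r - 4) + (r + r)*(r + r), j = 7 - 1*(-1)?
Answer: -780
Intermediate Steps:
j = 8 (j = 7 + 1 = 8)
D(r) = -4 + r + 4*r² (D(r) = (-4 + r) + (2*r)*(2*r) = (-4 + r) + 4*r² = -4 + r + 4*r²)
V(G) = -6
D(j)*(1*(3 + V(-3))) = (-4 + 8 + 4*8²)*(1*(3 - 6)) = (-4 + 8 + 4*64)*(1*(-3)) = (-4 + 8 + 256)*(-3) = 260*(-3) = -780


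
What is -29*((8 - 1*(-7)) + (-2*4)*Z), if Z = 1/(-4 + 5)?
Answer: -203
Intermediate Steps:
Z = 1 (Z = 1/1 = 1)
-29*((8 - 1*(-7)) + (-2*4)*Z) = -29*((8 - 1*(-7)) - 2*4*1) = -29*((8 + 7) - 8*1) = -29*(15 - 8) = -29*7 = -203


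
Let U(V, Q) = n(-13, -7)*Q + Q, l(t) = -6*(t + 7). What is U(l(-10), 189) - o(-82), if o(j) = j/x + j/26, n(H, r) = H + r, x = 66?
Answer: -1538653/429 ≈ -3586.6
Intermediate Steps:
o(j) = 23*j/429 (o(j) = j/66 + j/26 = 23*j/429)
l(t) = -42 - 6*t (l(t) = -6*(7 + t) = -42 - 6*t)
U(V, Q) = -19*Q (U(V, Q) = (-13 - 7)*Q + Q = -20*Q + Q = -19*Q)
U(l(-10), 189) - o(-82) = -19*189 - 23*(-82)/429 = -3591 - 1*(-1886/429) = -3591 + 1886/429 = -1538653/429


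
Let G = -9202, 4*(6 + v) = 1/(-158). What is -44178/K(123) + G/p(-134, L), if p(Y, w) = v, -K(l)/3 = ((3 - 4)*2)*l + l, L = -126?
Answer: 659470954/466539 ≈ 1413.5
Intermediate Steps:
K(l) = 3*l (K(l) = -3*(((3 - 4)*2)*l + l) = -3*((-1*2)*l + l) = -3*(-2*l + l) = -(-3)*l = 3*l)
v = -3793/632 (v = -6 + (¼)/(-158) = -6 + (¼)*(-1/158) = -6 - 1/632 = -3793/632 ≈ -6.0016)
p(Y, w) = -3793/632
-44178/K(123) + G/p(-134, L) = -44178/(3*123) - 9202/(-3793/632) = -44178/369 - 9202*(-632/3793) = -44178*1/369 + 5815664/3793 = -14726/123 + 5815664/3793 = 659470954/466539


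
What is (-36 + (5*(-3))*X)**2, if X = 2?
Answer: 4356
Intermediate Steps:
(-36 + (5*(-3))*X)**2 = (-36 + (5*(-3))*2)**2 = (-36 - 15*2)**2 = (-36 - 30)**2 = (-66)**2 = 4356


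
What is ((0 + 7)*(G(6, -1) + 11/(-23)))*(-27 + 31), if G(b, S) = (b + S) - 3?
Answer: 980/23 ≈ 42.609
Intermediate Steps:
G(b, S) = -3 + S + b (G(b, S) = (S + b) - 3 = -3 + S + b)
((0 + 7)*(G(6, -1) + 11/(-23)))*(-27 + 31) = ((0 + 7)*((-3 - 1 + 6) + 11/(-23)))*(-27 + 31) = (7*(2 + 11*(-1/23)))*4 = (7*(2 - 11/23))*4 = (7*(35/23))*4 = (245/23)*4 = 980/23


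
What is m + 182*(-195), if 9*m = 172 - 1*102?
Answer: -319340/9 ≈ -35482.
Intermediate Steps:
m = 70/9 (m = (172 - 1*102)/9 = (172 - 102)/9 = (⅑)*70 = 70/9 ≈ 7.7778)
m + 182*(-195) = 70/9 + 182*(-195) = 70/9 - 35490 = -319340/9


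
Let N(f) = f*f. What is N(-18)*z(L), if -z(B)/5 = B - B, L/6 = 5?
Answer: 0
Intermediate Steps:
L = 30 (L = 6*5 = 30)
z(B) = 0 (z(B) = -5*(B - B) = -5*0 = 0)
N(f) = f²
N(-18)*z(L) = (-18)²*0 = 324*0 = 0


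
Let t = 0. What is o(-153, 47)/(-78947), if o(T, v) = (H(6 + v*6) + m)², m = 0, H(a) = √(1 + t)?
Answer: -1/78947 ≈ -1.2667e-5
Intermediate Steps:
H(a) = 1 (H(a) = √(1 + 0) = √1 = 1)
o(T, v) = 1 (o(T, v) = (1 + 0)² = 1² = 1)
o(-153, 47)/(-78947) = 1/(-78947) = 1*(-1/78947) = -1/78947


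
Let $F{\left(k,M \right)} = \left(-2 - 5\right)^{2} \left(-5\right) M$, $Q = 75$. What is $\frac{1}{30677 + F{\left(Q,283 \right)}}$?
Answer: $- \frac{1}{38658} \approx -2.5868 \cdot 10^{-5}$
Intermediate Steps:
$F{\left(k,M \right)} = - 245 M$ ($F{\left(k,M \right)} = \left(-7\right)^{2} \left(-5\right) M = 49 \left(-5\right) M = - 245 M$)
$\frac{1}{30677 + F{\left(Q,283 \right)}} = \frac{1}{30677 - 69335} = \frac{1}{-38658} = - \frac{1}{38658}$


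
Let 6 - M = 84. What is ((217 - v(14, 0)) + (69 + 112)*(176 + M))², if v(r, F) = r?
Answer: 321879481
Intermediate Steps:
M = -78 (M = 6 - 1*84 = 6 - 84 = -78)
((217 - v(14, 0)) + (69 + 112)*(176 + M))² = ((217 - 1*14) + (69 + 112)*(176 - 78))² = ((217 - 14) + 181*98)² = (203 + 17738)² = 17941² = 321879481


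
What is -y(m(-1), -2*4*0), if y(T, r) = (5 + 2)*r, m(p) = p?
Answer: 0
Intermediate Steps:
y(T, r) = 7*r
-y(m(-1), -2*4*0) = -7*-2*4*0 = -7*(-8*0) = -7*0 = -1*0 = 0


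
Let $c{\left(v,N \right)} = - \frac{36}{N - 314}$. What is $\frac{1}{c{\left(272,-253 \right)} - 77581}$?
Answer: $- \frac{63}{4887599} \approx -1.289 \cdot 10^{-5}$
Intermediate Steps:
$c{\left(v,N \right)} = - \frac{36}{-314 + N}$
$\frac{1}{c{\left(272,-253 \right)} - 77581} = \frac{1}{- \frac{36}{-314 - 253} - 77581} = \frac{1}{- \frac{36}{-567} - 77581} = \frac{1}{\left(-36\right) \left(- \frac{1}{567}\right) - 77581} = \frac{1}{\frac{4}{63} - 77581} = \frac{1}{- \frac{4887599}{63}} = - \frac{63}{4887599}$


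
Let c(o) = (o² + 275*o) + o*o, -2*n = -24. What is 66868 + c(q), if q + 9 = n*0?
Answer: 64555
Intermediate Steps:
n = 12 (n = -½*(-24) = 12)
q = -9 (q = -9 + 12*0 = -9 + 0 = -9)
c(o) = 2*o² + 275*o (c(o) = (o² + 275*o) + o² = 2*o² + 275*o)
66868 + c(q) = 66868 - 9*(275 + 2*(-9)) = 66868 - 9*(275 - 18) = 66868 - 9*257 = 66868 - 2313 = 64555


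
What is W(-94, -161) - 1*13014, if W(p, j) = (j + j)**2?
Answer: 90670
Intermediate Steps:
W(p, j) = 4*j**2 (W(p, j) = (2*j)**2 = 4*j**2)
W(-94, -161) - 1*13014 = 4*(-161)**2 - 1*13014 = 4*25921 - 13014 = 103684 - 13014 = 90670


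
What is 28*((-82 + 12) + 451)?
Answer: 10668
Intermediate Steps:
28*((-82 + 12) + 451) = 28*(-70 + 451) = 28*381 = 10668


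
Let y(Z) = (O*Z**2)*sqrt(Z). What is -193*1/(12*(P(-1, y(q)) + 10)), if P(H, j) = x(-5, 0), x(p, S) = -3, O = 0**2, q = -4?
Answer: -193/84 ≈ -2.2976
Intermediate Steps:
O = 0
y(Z) = 0 (y(Z) = (0*Z**2)*sqrt(Z) = 0*sqrt(Z) = 0)
P(H, j) = -3
-193*1/(12*(P(-1, y(q)) + 10)) = -193*1/(12*(-3 + 10)) = -193/(12*7) = -193/84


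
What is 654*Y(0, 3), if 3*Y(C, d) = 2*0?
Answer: 0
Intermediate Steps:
Y(C, d) = 0 (Y(C, d) = (2*0)/3 = (⅓)*0 = 0)
654*Y(0, 3) = 654*0 = 0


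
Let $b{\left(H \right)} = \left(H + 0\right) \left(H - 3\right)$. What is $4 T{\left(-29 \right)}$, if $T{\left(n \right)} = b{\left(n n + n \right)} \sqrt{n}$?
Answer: $2627632 i \sqrt{29} \approx 1.415 \cdot 10^{7} i$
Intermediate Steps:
$b{\left(H \right)} = H \left(-3 + H\right)$
$T{\left(n \right)} = \sqrt{n} \left(n + n^{2}\right) \left(-3 + n + n^{2}\right)$ ($T{\left(n \right)} = \left(n n + n\right) \left(-3 + \left(n n + n\right)\right) \sqrt{n} = \left(n^{2} + n\right) \left(-3 + \left(n^{2} + n\right)\right) \sqrt{n} = \left(n + n^{2}\right) \left(-3 + \left(n + n^{2}\right)\right) \sqrt{n} = \left(n + n^{2}\right) \left(-3 + n + n^{2}\right) \sqrt{n} = \sqrt{n} \left(n + n^{2}\right) \left(-3 + n + n^{2}\right)$)
$4 T{\left(-29 \right)} = 4 \left(-29\right)^{\frac{3}{2}} \left(1 - 29\right) \left(-3 - 29 \left(1 - 29\right)\right) = 4 - 29 i \sqrt{29} \left(-28\right) \left(-3 - -812\right) = 4 - 29 i \sqrt{29} \left(-28\right) \left(-3 + 812\right) = 4 - 29 i \sqrt{29} \left(-28\right) 809 = 4 \cdot 656908 i \sqrt{29} = 2627632 i \sqrt{29}$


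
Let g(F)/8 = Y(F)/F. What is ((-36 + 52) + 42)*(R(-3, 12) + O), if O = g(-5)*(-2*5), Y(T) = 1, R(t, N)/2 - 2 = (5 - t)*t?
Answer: -1624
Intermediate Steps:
R(t, N) = 4 + 2*t*(5 - t) (R(t, N) = 4 + 2*((5 - t)*t) = 4 + 2*(t*(5 - t)) = 4 + 2*t*(5 - t))
g(F) = 8/F (g(F) = 8*(1/F) = 8/F)
O = 16 (O = (8/(-5))*(-2*5) = (8*(-1/5))*(-10) = -8/5*(-10) = 16)
((-36 + 52) + 42)*(R(-3, 12) + O) = ((-36 + 52) + 42)*((4 - 2*(-3)**2 + 10*(-3)) + 16) = (16 + 42)*((4 - 2*9 - 30) + 16) = 58*((4 - 18 - 30) + 16) = 58*(-44 + 16) = 58*(-28) = -1624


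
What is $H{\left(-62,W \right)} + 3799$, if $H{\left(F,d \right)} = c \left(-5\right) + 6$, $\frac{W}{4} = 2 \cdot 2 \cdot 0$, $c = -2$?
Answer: $3815$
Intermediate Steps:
$W = 0$ ($W = 4 \cdot 2 \cdot 2 \cdot 0 = 4 \cdot 4 \cdot 0 = 4 \cdot 0 = 0$)
$H{\left(F,d \right)} = 16$ ($H{\left(F,d \right)} = \left(-2\right) \left(-5\right) + 6 = 10 + 6 = 16$)
$H{\left(-62,W \right)} + 3799 = 16 + 3799 = 3815$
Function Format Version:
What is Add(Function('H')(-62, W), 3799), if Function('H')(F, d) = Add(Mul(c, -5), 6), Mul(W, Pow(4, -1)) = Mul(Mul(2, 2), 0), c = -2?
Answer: 3815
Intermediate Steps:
W = 0 (W = Mul(4, Mul(Mul(2, 2), 0)) = Mul(4, Mul(4, 0)) = Mul(4, 0) = 0)
Function('H')(F, d) = 16 (Function('H')(F, d) = Add(Mul(-2, -5), 6) = Add(10, 6) = 16)
Add(Function('H')(-62, W), 3799) = Add(16, 3799) = 3815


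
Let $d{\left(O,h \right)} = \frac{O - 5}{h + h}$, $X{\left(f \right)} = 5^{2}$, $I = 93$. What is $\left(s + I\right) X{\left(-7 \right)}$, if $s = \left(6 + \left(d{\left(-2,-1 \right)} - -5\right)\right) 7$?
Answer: $\frac{9725}{2} \approx 4862.5$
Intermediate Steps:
$X{\left(f \right)} = 25$
$d{\left(O,h \right)} = \frac{-5 + O}{2 h}$
$s = \frac{203}{2}$ ($s = \left(6 + \left(\frac{-5 - 2}{2 \left(-1\right)} - -5\right)\right) 7 = \left(6 + \left(\frac{1}{2} \left(-1\right) \left(-7\right) + 5\right)\right) 7 = \left(6 + \left(\frac{7}{2} + 5\right)\right) 7 = \left(6 + \frac{17}{2}\right) 7 = \frac{29}{2} \cdot 7 = \frac{203}{2} \approx 101.5$)
$\left(s + I\right) X{\left(-7 \right)} = \left(\frac{203}{2} + 93\right) 25 = \frac{389}{2} \cdot 25 = \frac{9725}{2}$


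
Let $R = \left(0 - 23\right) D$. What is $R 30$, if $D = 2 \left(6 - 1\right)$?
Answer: $-6900$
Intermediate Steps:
$D = 10$ ($D = 2 \cdot 5 = 10$)
$R = -230$ ($R = \left(0 - 23\right) 10 = \left(-23\right) 10 = -230$)
$R 30 = \left(-230\right) 30 = -6900$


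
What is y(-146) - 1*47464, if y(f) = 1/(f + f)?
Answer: -13859489/292 ≈ -47464.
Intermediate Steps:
y(f) = 1/(2*f)
y(-146) - 1*47464 = (½)/(-146) - 1*47464 = (½)*(-1/146) - 47464 = -1/292 - 47464 = -13859489/292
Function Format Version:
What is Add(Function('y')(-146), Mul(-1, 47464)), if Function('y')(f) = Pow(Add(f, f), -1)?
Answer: Rational(-13859489, 292) ≈ -47464.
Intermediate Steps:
Function('y')(f) = Mul(Rational(1, 2), Pow(f, -1)) (Function('y')(f) = Pow(Mul(2, f), -1) = Mul(Rational(1, 2), Pow(f, -1)))
Add(Function('y')(-146), Mul(-1, 47464)) = Add(Mul(Rational(1, 2), Pow(-146, -1)), Mul(-1, 47464)) = Add(Mul(Rational(1, 2), Rational(-1, 146)), -47464) = Add(Rational(-1, 292), -47464) = Rational(-13859489, 292)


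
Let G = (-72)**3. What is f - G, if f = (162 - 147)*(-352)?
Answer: 367968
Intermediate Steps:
G = -373248
f = -5280 (f = 15*(-352) = -5280)
f - G = -5280 - 1*(-373248) = -5280 + 373248 = 367968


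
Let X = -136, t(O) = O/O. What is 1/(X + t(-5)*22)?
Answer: -1/114 ≈ -0.0087719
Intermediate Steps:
t(O) = 1
1/(X + t(-5)*22) = 1/(-136 + 1*22) = 1/(-136 + 22) = 1/(-114) = -1/114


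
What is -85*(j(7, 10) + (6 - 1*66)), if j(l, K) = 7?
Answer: 4505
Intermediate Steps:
-85*(j(7, 10) + (6 - 1*66)) = -85*(7 + (6 - 1*66)) = -85*(7 + (6 - 66)) = -85*(7 - 60) = -85*(-53) = 4505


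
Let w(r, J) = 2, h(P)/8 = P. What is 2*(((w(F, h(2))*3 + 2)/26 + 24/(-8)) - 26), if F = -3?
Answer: -746/13 ≈ -57.385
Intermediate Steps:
h(P) = 8*P
2*(((w(F, h(2))*3 + 2)/26 + 24/(-8)) - 26) = 2*(((2*3 + 2)/26 + 24/(-8)) - 26) = 2*(((6 + 2)*(1/26) + 24*(-⅛)) - 26) = 2*((8*(1/26) - 3) - 26) = 2*((4/13 - 3) - 26) = 2*(-35/13 - 26) = 2*(-373/13) = -746/13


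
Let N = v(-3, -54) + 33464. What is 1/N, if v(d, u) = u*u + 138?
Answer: 1/36518 ≈ 2.7384e-5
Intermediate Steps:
v(d, u) = 138 + u² (v(d, u) = u² + 138 = 138 + u²)
N = 36518 (N = (138 + (-54)²) + 33464 = (138 + 2916) + 33464 = 3054 + 33464 = 36518)
1/N = 1/36518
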